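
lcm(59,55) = 3245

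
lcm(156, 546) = 1092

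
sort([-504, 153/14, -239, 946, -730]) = [-730, -504, -239, 153/14, 946]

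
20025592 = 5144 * 3893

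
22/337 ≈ 0.0653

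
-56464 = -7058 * 8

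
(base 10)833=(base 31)qr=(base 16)341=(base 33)p8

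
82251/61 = 1348 + 23/61 ≈ 1348.38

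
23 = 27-4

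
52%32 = 20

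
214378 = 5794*37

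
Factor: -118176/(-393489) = 2^5*3^(-1)*1231^1*43721^(-1) = 39392/131163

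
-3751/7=-535 - 6/7 ≈ -535.86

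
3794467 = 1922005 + 1872462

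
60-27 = 33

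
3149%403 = 328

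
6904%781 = 656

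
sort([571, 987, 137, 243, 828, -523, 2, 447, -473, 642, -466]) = [-523, -473, -466, 2, 137, 243, 447, 571, 642, 828, 987]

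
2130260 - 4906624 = -2776364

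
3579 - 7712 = -4133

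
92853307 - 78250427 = 14602880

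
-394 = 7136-7530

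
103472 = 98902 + 4570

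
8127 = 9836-1709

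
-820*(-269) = 220580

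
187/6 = 31 + 1/6≈31.17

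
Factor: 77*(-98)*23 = -1*2^1*7^3*11^1*23^1 = -173558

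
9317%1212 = 833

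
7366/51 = 144 + 22/51 ≈ 144.43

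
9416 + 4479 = 13895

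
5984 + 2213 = 8197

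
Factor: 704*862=2^7*11^1*431^1=606848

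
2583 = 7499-4916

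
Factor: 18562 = 2^1*9281^1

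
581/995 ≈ 0.584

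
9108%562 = 116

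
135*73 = 9855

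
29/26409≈0.00110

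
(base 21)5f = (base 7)231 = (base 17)71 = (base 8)170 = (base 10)120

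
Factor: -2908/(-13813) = 2^2 * 19^(-1) = 4/19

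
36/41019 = 12/13673 ≈ 0.000878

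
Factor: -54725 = -1 * 5^2 * 11^1 * 199^1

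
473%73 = 35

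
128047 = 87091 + 40956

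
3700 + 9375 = 13075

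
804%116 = 108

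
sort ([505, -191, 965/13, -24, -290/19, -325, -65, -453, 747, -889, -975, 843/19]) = [-975, -889, -453, -325, -191, -65, -24, -290/19, 843/19, 965/13, 505, 747]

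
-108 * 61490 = -6640920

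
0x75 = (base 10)117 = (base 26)4d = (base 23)52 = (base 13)90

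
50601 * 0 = 0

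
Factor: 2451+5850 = 3^1*2767^1 = 8301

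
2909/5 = 581+4/5 = 581.80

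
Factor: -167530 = -1*2^1*5^1*11^1*1523^1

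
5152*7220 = 37197440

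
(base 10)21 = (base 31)l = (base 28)l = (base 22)l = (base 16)15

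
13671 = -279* (-49) 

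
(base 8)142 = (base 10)98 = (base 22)4a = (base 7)200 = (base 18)58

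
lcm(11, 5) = 55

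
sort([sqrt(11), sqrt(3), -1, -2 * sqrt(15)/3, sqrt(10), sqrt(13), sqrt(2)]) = [-2 * sqrt(15)/3, -1, sqrt(2), sqrt(3), sqrt(10), sqrt(11), sqrt(13)]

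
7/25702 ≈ 0.000272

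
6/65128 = 3/32564 ≈ 0.0000921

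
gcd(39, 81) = 3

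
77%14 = 7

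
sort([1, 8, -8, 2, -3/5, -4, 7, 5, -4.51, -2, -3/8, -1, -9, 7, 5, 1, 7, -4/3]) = [-9, -8, -4.51, -4, -2, -4/3, -1, -3/5, -3/8, 1, 1, 2, 5, 5, 7, 7, 7, 8]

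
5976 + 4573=10549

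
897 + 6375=7272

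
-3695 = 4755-8450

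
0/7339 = 0 = 0.00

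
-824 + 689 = -135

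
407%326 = 81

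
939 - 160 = 779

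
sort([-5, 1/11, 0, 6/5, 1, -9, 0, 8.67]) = [-9, -5, 0, 0, 1/11, 1, 6/5, 8.67]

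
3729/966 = 3 + 277/322 ≈ 3.86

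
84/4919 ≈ 0.0171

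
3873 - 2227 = 1646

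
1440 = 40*36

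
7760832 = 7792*996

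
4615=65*71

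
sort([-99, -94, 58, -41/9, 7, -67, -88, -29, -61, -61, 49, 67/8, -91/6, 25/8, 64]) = [-99, -94, -88, -67, -61, -61, -29, -91/6, -41/9, 25/8, 7, 67/8, 49, 58, 64]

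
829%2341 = 829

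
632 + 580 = 1212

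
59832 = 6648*9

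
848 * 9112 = 7726976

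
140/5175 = 28/1035 ≈ 0.0271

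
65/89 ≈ 0.730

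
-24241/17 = -1425 - 16/17 ≈ -1425.94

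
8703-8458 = 245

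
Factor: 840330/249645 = 2^1*3^1*11^ (-1)*17^ (-1)*89^ (-1)*9337^1 = 56022/16643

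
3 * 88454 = 265362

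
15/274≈0.0547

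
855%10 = 5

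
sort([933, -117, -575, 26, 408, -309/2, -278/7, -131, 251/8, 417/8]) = [-575, -309/2, -131, -117, -278/7, 26, 251/8, 417/8, 408, 933]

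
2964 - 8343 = -5379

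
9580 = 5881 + 3699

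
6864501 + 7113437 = 13977938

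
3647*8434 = 30758798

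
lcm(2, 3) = 6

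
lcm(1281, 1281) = 1281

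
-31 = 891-922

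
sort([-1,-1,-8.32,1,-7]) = [-8.32,-7,-1,-1,1]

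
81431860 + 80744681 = 162176541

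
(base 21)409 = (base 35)1fn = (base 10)1773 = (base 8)3355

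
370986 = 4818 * 77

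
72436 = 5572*13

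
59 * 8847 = 521973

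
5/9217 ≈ 0.000542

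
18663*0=0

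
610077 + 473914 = 1083991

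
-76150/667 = -114-112/667 ≈ -114.17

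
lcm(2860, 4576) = 22880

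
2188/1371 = 1 + 817/1371 ≈ 1.60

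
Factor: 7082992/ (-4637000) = -1*2^1*5^ (-3)*7^1*4637^ (-1)*63241^1 = -885374/579625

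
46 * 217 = 9982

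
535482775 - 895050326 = -359567551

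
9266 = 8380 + 886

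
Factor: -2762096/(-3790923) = 2^4*3^(-1)*43^(-1)*47^1*3673^1*29387^(-1)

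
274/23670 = 137/11835 ≈ 0.0116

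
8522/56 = 152 + 5/28 ≈ 152.18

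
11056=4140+6916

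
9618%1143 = 474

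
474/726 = 79/121 ≈ 0.653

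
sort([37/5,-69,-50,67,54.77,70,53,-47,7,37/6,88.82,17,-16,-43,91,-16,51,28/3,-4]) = [-69,-50,-47,-43,-16,-16,-4,37/6,7,37/5,28/3,17,51,53,54.77,67,70,88.82,91]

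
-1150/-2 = 575 = 575.00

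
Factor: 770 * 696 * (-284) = -1 * 2^6 * 3^1 * 5^1 * 7^1 * 11^1 * 29^1 * 71^1 = -152201280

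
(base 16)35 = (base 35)1i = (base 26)21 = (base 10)53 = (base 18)2h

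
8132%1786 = 988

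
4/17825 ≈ 0.000224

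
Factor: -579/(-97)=3^1*97^(-1)*193^1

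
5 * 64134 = 320670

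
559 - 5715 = -5156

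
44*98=4312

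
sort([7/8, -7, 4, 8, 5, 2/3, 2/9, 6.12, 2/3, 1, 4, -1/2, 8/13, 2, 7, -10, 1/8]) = [-10, -7, -1/2, 1/8, 2/9, 8/13, 2/3, 2/3, 7/8, 1, 2, 4, 4, 5, 6.12, 7, 8]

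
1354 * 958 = 1297132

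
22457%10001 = 2455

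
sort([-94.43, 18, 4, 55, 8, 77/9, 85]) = [-94.43, 4, 8, 77/9, 18, 55, 85]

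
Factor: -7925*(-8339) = 5^2*31^1*269^1*317^1 = 66086575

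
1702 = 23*74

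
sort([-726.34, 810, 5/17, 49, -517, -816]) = [-816, -726.34, -517, 5/17, 49, 810]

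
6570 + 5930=12500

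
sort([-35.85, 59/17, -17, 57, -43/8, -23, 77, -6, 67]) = [-35.85, -23, -17, -6, -43/8, 59/17, 57, 67, 77]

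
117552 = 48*2449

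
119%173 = 119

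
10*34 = 340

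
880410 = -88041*(-10)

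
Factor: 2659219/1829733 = 3^ (-1)*41^1*79^1*821^1*609911^ (-1)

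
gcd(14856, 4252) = 4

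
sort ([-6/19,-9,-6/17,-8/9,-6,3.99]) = [-9,-6,-8/9,-6/17,-6/19,3.99]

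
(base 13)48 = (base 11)55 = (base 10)60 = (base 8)74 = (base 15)40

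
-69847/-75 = 931+22/75 ≈ 931.29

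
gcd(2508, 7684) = 4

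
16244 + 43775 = 60019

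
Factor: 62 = 2^1 * 31^1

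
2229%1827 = 402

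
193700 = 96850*2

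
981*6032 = 5917392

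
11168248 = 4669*2392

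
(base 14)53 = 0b1001001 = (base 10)73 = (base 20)3d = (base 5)243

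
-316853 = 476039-792892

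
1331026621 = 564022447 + 767004174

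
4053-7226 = -3173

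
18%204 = 18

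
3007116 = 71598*42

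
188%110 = 78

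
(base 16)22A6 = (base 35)78F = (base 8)21246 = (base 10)8870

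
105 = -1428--1533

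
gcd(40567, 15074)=1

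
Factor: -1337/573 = -1*3^(-1)*7^1 = -7/3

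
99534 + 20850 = 120384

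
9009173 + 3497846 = 12507019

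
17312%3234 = 1142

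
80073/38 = 2107 + 7/38 ≈ 2107.18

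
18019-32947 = -14928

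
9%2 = 1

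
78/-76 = -39/38 ≈ -1.03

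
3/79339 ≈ 0.0000378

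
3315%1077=84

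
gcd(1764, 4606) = 98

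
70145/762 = 92 + 41/762 ≈ 92.05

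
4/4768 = 1/1192 ≈ 0.000839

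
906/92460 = 151/15410 ≈ 0.00980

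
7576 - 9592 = -2016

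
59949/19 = 3155 + 4/19 ≈ 3155.21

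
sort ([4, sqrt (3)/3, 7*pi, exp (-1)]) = [exp (-1), sqrt (3)/3, 4, 7*pi]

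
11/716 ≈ 0.0154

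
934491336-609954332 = 324537004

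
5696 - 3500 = 2196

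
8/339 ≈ 0.0236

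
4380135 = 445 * 9843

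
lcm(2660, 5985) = 23940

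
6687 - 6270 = 417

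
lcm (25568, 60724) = 485792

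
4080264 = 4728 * 863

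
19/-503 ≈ -0.0378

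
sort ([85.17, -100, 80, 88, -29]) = [-100, -29, 80, 85.17, 88]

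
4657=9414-4757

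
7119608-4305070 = 2814538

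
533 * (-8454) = -4505982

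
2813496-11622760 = -8809264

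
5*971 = 4855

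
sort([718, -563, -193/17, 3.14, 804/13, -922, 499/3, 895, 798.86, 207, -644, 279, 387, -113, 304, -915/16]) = [-922, -644, -563, -113, -915/16, -193/17, 3.14, 804/13, 499/3, 207, 279, 304, 387, 718, 798.86, 895]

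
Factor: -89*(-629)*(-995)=-1*5^1*17^1*37^1*89^1*199^1=-55701095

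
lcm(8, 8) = 8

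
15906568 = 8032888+7873680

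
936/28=234/7 ≈ 33.43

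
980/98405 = 196/19681 ≈ 0.00996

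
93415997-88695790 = 4720207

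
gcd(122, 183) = 61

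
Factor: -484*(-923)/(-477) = -1*2^2*3^(-2)*11^2*13^1*53^(-1)*71^1 = -446732/477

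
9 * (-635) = -5715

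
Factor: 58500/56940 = 3^1 * 5^2 * 73^(-1) = 75/73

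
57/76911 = 19/25637 ≈ 0.000741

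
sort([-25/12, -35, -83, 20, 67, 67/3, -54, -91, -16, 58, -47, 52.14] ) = [-91, -83, -54, -47, -35, -16, -25/12, 20, 67/3, 52.14, 58, 67] 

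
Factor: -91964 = -1*2^2*83^1*277^1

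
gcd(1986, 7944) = 1986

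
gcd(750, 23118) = 6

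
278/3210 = 139/1605 ≈ 0.0866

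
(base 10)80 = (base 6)212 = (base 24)38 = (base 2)1010000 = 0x50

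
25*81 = 2025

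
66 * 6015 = 396990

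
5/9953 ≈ 0.000502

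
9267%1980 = 1347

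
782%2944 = 782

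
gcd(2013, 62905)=1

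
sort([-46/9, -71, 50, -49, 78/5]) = [-71, -49, -46/9, 78/5, 50]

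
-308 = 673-981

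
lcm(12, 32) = 96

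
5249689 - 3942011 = 1307678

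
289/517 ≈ 0.559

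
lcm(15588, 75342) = 452052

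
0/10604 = 0 = 0.00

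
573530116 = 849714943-276184827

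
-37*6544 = -242128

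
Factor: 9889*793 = 11^1*13^1*29^1*31^1*61^1 = 7841977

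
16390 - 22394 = -6004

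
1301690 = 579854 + 721836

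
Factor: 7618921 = 7618921^1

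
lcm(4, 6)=12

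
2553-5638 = -3085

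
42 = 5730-5688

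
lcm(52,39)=156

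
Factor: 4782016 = 2^6*74719^1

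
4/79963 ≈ 0.0000500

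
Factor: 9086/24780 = 2^(-1)*3^(-1)*5^(-1)*11^1 = 11/30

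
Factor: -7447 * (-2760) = 2^3 * 3^1 * 5^1 * 11^1 * 23^1 * 677^1 = 20553720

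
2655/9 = 295 = 295.00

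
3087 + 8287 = 11374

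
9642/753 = 12 + 202/251 ≈ 12.80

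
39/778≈0.0501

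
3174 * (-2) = -6348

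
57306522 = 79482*721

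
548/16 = 34 + 1/4 = 34.25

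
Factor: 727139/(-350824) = -1 * 2^(-3) * 7^1 * 109^1 * 953^1 * 43853^(-1)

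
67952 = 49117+18835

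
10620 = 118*90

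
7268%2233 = 569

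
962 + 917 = 1879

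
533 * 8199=4370067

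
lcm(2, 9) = 18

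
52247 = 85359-33112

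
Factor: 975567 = 3^1 * 325189^1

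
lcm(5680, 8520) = 17040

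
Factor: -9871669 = -1*23^2*18661^1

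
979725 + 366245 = 1345970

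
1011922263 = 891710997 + 120211266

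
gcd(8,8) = 8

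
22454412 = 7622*2946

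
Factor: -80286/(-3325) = 2^1*3^1*5^(-2)*7^(-1)*19^(-1)*13381^1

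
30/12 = 5/2 = 2.50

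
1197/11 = 108+9/11 ≈ 108.82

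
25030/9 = 2781 + 1/9 ≈ 2781.11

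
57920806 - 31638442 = 26282364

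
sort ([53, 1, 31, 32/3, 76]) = [1, 32/3, 31, 53, 76]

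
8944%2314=2002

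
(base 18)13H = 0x18B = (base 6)1455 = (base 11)32A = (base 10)395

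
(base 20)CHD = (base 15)17D8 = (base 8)12041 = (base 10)5153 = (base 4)1100201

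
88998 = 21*4238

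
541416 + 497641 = 1039057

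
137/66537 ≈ 0.00206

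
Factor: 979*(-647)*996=-1*2^2*3^1*11^1*83^1*89^1*647^1=-630879348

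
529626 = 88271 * 6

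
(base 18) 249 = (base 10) 729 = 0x2d9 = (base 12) 509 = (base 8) 1331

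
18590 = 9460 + 9130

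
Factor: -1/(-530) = 2^(-1) * 5^(-1) * 53^(-1)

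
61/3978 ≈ 0.0153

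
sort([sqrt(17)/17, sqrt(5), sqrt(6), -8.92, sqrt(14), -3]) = [-8.92, -3, sqrt(17)/17, sqrt(5), sqrt(6), sqrt(14)]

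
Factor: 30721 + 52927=2^6*1307^1=83648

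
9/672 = 3/224 ≈ 0.0134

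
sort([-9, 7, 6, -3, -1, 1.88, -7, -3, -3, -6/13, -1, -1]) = [-9, -7, -3, -3, -3, -1, -1, -1, -6/13, 1.88, 6, 7]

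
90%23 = 21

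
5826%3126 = 2700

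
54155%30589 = 23566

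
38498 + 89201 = 127699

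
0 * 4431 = 0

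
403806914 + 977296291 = 1381103205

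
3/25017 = 1/8339 ≈ 0.000120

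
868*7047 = 6116796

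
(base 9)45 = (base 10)41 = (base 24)1h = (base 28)1d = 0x29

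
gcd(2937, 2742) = 3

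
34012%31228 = 2784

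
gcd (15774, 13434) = 6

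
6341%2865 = 611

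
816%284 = 248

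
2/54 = 1/27 ≈ 0.0370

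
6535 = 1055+5480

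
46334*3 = 139002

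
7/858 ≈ 0.00816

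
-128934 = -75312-53622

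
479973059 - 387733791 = 92239268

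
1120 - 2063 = -943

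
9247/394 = 23+185/394 ≈ 23.47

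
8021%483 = 293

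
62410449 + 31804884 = 94215333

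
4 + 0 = 4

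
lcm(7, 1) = 7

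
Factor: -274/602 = -1 * 7^(-1) * 43^(-1) * 137^1 = -137/301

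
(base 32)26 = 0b1000110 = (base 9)77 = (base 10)70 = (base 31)28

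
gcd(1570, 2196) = 2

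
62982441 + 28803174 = 91785615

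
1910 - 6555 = -4645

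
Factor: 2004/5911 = 2^2*3^1*23^(-1)*167^1*257^(-1)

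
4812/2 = 2406 = 2406.00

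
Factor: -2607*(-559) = 3^1*11^1*13^1*43^1*79^1 = 1457313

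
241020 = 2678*90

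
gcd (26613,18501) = 3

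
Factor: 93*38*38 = 2^2*3^1*19^2*31^1 = 134292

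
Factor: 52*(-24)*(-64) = 2^11*3^1*13^1 = 79872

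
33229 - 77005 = -43776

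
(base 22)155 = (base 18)1f5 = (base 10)599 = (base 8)1127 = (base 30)jt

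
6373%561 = 202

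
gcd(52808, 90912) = 8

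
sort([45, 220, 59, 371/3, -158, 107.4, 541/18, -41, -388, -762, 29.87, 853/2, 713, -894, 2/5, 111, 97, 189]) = [-894, -762, -388, -158, -41, 2/5, 29.87, 541/18, 45, 59, 97, 107.4, 111, 371/3, 189, 220, 853/2, 713]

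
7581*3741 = 28360521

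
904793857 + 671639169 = 1576433026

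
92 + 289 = 381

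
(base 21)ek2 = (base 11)4a57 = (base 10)6596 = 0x19c4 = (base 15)1e4b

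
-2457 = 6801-9258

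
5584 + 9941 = 15525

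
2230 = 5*446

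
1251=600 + 651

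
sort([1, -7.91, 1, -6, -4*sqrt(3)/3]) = [-7.91, -6, -4*sqrt(3)/3, 1, 1]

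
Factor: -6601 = -1*7^1*23^1*41^1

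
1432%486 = 460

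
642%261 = 120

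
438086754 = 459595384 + -21508630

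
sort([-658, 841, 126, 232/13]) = [-658, 232/13, 126, 841]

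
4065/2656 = 1 + 1409/2656 ≈ 1.53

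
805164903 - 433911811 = 371253092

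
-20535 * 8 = -164280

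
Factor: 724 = 2^2*181^1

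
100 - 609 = -509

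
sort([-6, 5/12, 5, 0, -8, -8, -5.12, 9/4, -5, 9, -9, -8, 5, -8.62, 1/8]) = [-9, -8.62, -8, -8, -8, -6, -5.12, -5, 0, 1/8, 5/12, 9/4, 5, 5, 9]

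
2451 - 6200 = -3749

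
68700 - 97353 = -28653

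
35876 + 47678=83554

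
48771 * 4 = 195084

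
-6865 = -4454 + -2411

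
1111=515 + 596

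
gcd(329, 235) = 47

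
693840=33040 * 21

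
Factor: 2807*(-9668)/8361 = -1*2^2*3^(-2)*7^1*401^1*929^(-1)*2417^1 = -27138076/8361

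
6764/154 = 3382/77≈43.92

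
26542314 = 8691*3054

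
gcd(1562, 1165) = 1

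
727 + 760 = 1487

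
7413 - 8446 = -1033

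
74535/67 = 1112 + 31/67≈1112.46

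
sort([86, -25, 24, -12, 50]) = [-25, -12, 24, 50, 86]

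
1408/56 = 25 + 1/7 ≈ 25.14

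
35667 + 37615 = 73282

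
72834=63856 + 8978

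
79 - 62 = 17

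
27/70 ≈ 0.386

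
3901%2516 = 1385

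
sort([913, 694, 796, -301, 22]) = [-301, 22, 694, 796, 913]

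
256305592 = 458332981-202027389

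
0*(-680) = 0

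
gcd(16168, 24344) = 8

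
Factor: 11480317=29^1 * 395873^1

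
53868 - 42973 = 10895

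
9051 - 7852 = 1199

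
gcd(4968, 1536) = 24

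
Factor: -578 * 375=-1 * 2^1 * 3^1 * 5^3 * 17^2=-216750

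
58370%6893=3226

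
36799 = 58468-21669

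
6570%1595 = 190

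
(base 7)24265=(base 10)6319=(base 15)1d14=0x18af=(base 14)2435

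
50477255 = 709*71195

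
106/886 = 53/443 ≈ 0.120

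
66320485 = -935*(-70931)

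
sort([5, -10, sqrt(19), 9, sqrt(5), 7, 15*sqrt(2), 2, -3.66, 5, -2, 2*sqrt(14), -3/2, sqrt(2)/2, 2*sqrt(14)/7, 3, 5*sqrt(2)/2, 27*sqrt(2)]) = [-10, -3.66, -2, -3/2, sqrt(2)/2, 2*sqrt(14)/7, 2, sqrt(5), 3, 5*sqrt(2)/2, sqrt(19), 5, 5, 7, 2*sqrt(14), 9, 15*sqrt(2), 27*sqrt(2)]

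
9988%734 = 446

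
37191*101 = 3756291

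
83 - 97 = -14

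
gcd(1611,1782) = 9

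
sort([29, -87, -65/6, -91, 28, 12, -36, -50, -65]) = [-91, -87, -65, -50, -36, -65/6, 12, 28, 29]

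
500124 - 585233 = -85109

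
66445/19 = 3497+2/19 ≈ 3497.11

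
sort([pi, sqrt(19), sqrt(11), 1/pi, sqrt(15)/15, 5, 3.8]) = [sqrt(15)/15, 1/pi, pi, sqrt(11), 3.8, sqrt(19), 5]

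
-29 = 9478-9507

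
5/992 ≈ 0.00504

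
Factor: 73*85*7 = 5^1*7^1*17^1*73^1 = 43435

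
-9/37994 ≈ -0.000237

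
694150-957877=-263727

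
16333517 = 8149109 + 8184408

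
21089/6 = 3514 + 5/6 ≈ 3514.83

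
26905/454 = 59 + 119/454 ≈ 59.26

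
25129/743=33 + 610/743 ≈ 33.82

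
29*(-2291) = -66439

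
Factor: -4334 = -1*2^1*11^1*197^1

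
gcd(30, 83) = 1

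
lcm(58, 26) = 754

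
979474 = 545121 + 434353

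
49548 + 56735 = 106283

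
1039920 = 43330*24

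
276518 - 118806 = 157712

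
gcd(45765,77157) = 9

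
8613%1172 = 409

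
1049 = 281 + 768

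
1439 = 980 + 459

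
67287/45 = 22429/15≈1495.27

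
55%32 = 23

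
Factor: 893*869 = 11^1*19^1*47^1*79^1 = 776017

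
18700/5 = 3740 = 3740.00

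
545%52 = 25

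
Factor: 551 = 19^1*29^1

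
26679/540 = 49 + 73/180 ≈ 49.41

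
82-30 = 52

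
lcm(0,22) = 0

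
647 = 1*647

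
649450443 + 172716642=822167085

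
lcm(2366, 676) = 4732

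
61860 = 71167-9307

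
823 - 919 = -96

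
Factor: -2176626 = -1*2^1*3^1*281^1*1291^1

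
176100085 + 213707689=389807774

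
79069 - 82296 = -3227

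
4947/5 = 989 + 2/5 = 989.40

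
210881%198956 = 11925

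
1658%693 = 272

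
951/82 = 11 + 49/82 ≈ 11.60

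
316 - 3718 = -3402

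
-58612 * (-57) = 3340884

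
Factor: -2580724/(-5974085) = 2^2 * 5^(-1) * 13^(-1) * 677^1 * 953^1 * 91909^(-1)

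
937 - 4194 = -3257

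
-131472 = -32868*4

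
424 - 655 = -231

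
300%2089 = 300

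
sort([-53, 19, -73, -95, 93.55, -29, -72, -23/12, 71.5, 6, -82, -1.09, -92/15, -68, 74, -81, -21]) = [-95, -82, -81, -73, -72, -68, -53, -29, -21, -92/15, -23/12, -1.09, 6, 19, 71.5, 74, 93.55]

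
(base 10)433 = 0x1b1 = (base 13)274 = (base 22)jf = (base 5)3213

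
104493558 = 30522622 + 73970936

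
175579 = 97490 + 78089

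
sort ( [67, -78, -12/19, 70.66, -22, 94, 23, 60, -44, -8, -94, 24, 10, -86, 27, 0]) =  [-94, -86, -78, -44, -22, -8, -12/19, 0, 10, 23, 24, 27, 60, 67, 70.66, 94]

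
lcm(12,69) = 276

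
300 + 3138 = 3438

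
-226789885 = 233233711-460023596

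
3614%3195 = 419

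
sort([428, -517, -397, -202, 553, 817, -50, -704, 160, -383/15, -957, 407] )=[-957, -704, -517, -397, -202, -50, -383/15, 160, 407, 428, 553, 817] 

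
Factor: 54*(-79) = -1*2^1*3^3*79^1 = -4266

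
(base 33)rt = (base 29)12l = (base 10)920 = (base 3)1021002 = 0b1110011000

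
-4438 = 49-4487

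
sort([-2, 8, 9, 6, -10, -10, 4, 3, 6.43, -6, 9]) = [-10, -10, -6, -2, 3, 4, 6, 6.43, 8, 9, 9]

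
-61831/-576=107+199/576 ≈ 107.35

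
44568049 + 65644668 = 110212717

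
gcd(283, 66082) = 1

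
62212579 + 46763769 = 108976348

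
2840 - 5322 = -2482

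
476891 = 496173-19282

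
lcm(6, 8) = 24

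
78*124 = 9672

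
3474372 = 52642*66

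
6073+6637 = 12710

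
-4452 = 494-4946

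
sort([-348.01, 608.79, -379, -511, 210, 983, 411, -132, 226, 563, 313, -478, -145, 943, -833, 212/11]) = [-833, -511, -478, -379, -348.01, -145, -132, 212/11, 210, 226, 313, 411, 563, 608.79, 943, 983]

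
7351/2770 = 2 + 1811/2770 ≈ 2.65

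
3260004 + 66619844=69879848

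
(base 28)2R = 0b1010011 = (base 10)83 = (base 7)146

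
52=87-35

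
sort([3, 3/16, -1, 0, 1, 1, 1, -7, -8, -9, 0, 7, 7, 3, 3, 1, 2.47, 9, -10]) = [-10, -9, -8, -7, -1, 0, 0, 3/16, 1, 1, 1, 1, 2.47, 3, 3, 3, 7, 7, 9]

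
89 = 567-478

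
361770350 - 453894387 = -92124037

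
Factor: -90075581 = -1*1283^1*70207^1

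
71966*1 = 71966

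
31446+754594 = 786040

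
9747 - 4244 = 5503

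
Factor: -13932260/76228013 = -1*2^2*5^1*59^1*2377^(-1)*11807^1*32069^(-1)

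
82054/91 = 11722/13 ≈ 901.69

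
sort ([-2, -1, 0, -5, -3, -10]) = [-10, -5, -3, -2, -1, 0]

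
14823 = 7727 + 7096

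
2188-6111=-3923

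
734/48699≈0.0151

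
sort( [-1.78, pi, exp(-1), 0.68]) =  [-1.78, exp(-1), 0.68, pi]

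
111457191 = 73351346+38105845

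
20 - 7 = 13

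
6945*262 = 1819590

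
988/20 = 49 + 2/5 = 49.40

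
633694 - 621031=12663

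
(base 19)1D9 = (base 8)1151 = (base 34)I5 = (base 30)KH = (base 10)617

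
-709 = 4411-5120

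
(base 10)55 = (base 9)61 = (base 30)1p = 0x37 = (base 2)110111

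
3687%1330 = 1027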